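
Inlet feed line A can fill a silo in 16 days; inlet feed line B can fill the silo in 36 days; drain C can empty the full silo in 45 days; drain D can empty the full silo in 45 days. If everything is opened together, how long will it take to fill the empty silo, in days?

Net rate = 1/16 + 1/36 − 1/45 − 1/45 = (45 + 20 − 16 − 16)/720 = 33/720 = 11/240 per day.
Filling time = 1 ÷ (11/240) = 240/11 days.

240/11 days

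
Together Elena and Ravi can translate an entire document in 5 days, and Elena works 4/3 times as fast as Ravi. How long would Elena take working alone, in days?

35/4 days

Let Ravi's rate be r; then Elena's rate is (4/3)r, so together (4/3 + 1)r = (7/3)r = 1/5.
Thus r = 3/35 per day.
Ravi alone: 35/3 days; Elena alone: 35/4 days.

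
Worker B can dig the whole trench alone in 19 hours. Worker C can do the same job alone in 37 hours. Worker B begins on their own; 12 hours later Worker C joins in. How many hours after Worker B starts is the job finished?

133/8 hours

In the first 12 hours Worker B alone does 12/19 of the job, leaving 7/19.
Once everyone is working, combined rate: 1/19 + 1/37 = (37 + 19)/703 = 56/703 per hour.
Remaining 7/19 at 56/703 per hour takes 37/8 hours.
Total from the start = 12 + 37/8 = 133/8 hours.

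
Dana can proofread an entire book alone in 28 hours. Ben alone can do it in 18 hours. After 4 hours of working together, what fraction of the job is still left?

Combined rate: 1/28 + 1/18 = (9 + 14)/252 = 23/252 per hour.
In 4 hours they complete 4·23/252 = 23/63 of the job.
So 40/63 remains.

40/63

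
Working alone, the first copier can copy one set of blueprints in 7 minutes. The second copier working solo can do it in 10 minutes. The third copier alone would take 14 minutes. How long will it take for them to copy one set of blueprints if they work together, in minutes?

Combined rate: 1/7 + 1/10 + 1/14 = (10 + 7 + 5)/70 = 22/70 = 11/35 per minute.
Time = 1 ÷ (11/35) = 35/11 minutes.

35/11 minutes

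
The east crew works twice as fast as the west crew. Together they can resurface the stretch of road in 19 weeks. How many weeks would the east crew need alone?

Let the west crew's rate be r; then the east crew's rate is 2r, so together (2 + 1)r = 3r = 1/19.
Thus r = 1/57 per week.
The west crew alone: 57 weeks; the east crew alone: 57/2 weeks.

57/2 weeks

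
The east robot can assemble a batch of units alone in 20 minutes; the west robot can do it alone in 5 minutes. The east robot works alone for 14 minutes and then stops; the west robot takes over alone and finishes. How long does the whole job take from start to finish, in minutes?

In 14 minutes the east robot does 14/20 = 7/10 of the job, leaving 3/10.
The west robot works at 1/5 per minute, so finishing takes 3/10 ÷ 1/5 = 3/2 minutes.
Total time = 14 + 3/2 = 31/2 minutes.

31/2 minutes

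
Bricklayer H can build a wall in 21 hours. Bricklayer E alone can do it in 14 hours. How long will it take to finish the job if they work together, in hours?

42/5 hours

Combined rate: 1/21 + 1/14 = (2 + 3)/42 = 5/42 per hour.
Time = 1 ÷ (5/42) = 42/5 hours.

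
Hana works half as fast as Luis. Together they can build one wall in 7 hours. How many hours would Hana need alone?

Let Luis's rate be r; then Hana's rate is (1/2)r, so together (1/2 + 1)r = (3/2)r = 1/7.
Thus r = 2/21 per hour.
Luis alone: 21/2 hours; Hana alone: 21 hours.

21 hours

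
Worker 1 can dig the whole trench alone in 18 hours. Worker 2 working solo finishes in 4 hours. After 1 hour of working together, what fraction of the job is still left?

Combined rate: 1/18 + 1/4 = (2 + 9)/36 = 11/36 per hour.
In 1 hour they complete 1·11/36 = 11/36 of the job.
So 25/36 remains.

25/36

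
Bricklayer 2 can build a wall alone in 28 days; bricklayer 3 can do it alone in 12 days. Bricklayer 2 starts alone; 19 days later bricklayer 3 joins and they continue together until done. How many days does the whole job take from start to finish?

217/10 days

In 19 days bricklayer 2 does 19/28 of the job, leaving 9/28.
Bricklayer 2 and bricklayer 3 together work at 5/42 per day, so finishing takes 9/28 ÷ 5/42 = 27/10 days.
Total time = 19 + 27/10 = 217/10 days.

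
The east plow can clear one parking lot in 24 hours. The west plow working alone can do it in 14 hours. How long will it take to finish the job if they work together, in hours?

Combined rate: 1/24 + 1/14 = (7 + 12)/168 = 19/168 per hour.
Time = 1 ÷ (19/168) = 168/19 hours.

168/19 hours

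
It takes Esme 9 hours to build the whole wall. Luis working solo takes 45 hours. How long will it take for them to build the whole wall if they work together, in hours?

15/2 hours

With two workers the combined time is the product over the sum: 9·45/(9+45) = 405/54 = 15/2 hours.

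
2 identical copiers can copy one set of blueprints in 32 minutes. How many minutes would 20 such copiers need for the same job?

Total work is 2·32 = 64 copier-minutes.
With 20 copiers: 64/20 = 16/5 minutes.

16/5 minutes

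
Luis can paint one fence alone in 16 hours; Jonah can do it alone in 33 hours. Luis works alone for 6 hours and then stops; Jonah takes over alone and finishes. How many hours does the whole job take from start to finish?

213/8 hours

In 6 hours Luis does 6/16 = 3/8 of the job, leaving 5/8.
Jonah works at 1/33 per hour, so finishing takes 5/8 ÷ 1/33 = 165/8 hours.
Total time = 6 + 165/8 = 213/8 hours.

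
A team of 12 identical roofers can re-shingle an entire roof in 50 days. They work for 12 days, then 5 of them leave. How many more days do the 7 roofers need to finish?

456/7 days

One roofer does 1/600 of the job per day.
After 12 days with 12 roofers, 6/25 is done (19/25 left).
With 7 roofers the rate is 7/600, so the rest takes 19/25 ÷ 7/600 = 456/7 days.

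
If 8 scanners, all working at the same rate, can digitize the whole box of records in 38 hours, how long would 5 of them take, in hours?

Total work is 8·38 = 304 scanner-hours.
With 5 scanners: 304/5 hours.

304/5 hours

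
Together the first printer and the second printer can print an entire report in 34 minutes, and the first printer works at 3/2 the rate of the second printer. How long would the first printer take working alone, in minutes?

170/3 minutes

Let the second printer's rate be r; then the first printer's rate is (3/2)r, so together (3/2 + 1)r = (5/2)r = 1/34.
Thus r = 1/85 per minute.
The second printer alone: 85 minutes; the first printer alone: 170/3 minutes.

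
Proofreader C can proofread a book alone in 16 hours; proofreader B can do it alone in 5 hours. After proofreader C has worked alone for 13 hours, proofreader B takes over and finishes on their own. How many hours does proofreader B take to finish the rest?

15/16 hours

In 13 hours proofreader C does 13/16 of the job, leaving 3/16.
Proofreader B works at 1/5 per hour, so finishing takes 3/16 ÷ 1/5 = 15/16 hours.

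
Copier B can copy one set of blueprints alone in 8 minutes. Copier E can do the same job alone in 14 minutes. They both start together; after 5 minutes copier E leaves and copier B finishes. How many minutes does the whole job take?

36/7 minutes

In the first 5 minutes the combined rate is 11/56, so 55/56 of the job is done, leaving 1/56.
After copier E leaves the rate is 1/8 per minute; the remaining 1/56 takes 1/7 minutes.
Total = 5 + 1/7 = 36/7 minutes.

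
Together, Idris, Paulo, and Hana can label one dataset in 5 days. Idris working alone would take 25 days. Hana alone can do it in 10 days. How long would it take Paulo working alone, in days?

Combined rate is 1/5 per day.
Known contribution: 1/25 + 1/10 = (2 + 5)/50 = 7/50 per day.
So Paulo's rate is 1/5 − 7/50 = 3/50, meaning 50/3 days alone.

50/3 days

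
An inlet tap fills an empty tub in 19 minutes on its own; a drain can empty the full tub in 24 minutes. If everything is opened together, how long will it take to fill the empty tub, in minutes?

Net rate = 1/19 − 1/24 = (24 − 19)/456 = 5/456 per minute.
Filling time = 1 ÷ (5/456) = 456/5 minutes.

456/5 minutes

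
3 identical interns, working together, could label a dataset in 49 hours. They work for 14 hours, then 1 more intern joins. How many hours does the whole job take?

161/4 hours

One intern does 1/147 of the job per hour.
After 14 hours with 3 interns, 2/7 is done (5/7 left).
With 4 interns the rate is 4/147, so the rest takes 5/7 ÷ 4/147 = 105/4 hours.
Total = 14 + 105/4 = 161/4 hours.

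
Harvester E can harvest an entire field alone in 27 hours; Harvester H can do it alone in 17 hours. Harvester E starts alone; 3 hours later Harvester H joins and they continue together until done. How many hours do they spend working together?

In 3 hours Harvester E does 3/27 = 1/9 of the job, leaving 8/9.
Harvester E and Harvester H together work at 44/459 per hour, so finishing takes 8/9 ÷ 44/459 = 102/11 hours.

102/11 hours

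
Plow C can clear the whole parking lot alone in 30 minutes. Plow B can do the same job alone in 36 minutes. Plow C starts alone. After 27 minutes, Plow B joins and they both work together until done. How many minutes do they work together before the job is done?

In the first 27 minutes Plow C alone does 27/30 = 9/10 of the job, leaving 1/10.
Once everyone is working, combined rate: 1/30 + 1/36 = (6 + 5)/180 = 11/180 per minute.
Remaining 1/10 at 11/180 per minute takes 18/11 minutes.

18/11 minutes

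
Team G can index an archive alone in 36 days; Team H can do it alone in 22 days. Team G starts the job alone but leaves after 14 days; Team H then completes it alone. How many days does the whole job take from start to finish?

In 14 days Team G does 14/36 = 7/18 of the job, leaving 11/18.
Team H works at 1/22 per day, so finishing takes 11/18 ÷ 1/22 = 121/9 days.
Total time = 14 + 121/9 = 247/9 days.

247/9 days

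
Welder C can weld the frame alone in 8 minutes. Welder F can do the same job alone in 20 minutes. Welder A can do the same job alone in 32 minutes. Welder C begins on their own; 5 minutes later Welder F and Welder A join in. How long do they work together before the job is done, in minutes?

In the first 5 minutes Welder C alone does 5/8 of the job, leaving 3/8.
Once everyone is working, combined rate: 1/8 + 1/20 + 1/32 = (20 + 8 + 5)/160 = 33/160 per minute.
Remaining 3/8 at 33/160 per minute takes 20/11 minutes.

20/11 minutes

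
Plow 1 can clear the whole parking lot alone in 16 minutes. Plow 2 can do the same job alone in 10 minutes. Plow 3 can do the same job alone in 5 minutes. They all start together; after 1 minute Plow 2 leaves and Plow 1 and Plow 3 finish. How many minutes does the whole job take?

In the first 1 minute the combined rate is 29/80, so 29/80 of the job is done, leaving 51/80.
After Plow 2 leaves the rate is 21/80 per minute; the remaining 51/80 takes 17/7 minutes.
Total = 1 + 17/7 = 24/7 minutes.

24/7 minutes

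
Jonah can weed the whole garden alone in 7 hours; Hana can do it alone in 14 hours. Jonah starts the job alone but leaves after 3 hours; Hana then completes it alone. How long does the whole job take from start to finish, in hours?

In 3 hours Jonah does 3/7 of the job, leaving 4/7.
Hana works at 1/14 per hour, so finishing takes 4/7 ÷ 1/14 = 8 hours.
Total time = 3 + 8 = 11 hours.

11 hours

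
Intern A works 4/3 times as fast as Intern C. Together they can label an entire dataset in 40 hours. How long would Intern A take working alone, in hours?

70 hours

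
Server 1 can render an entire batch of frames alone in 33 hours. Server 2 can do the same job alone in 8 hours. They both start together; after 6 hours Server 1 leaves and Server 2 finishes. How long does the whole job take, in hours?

72/11 hours

In the first 6 hours the combined rate is 41/264, so 41/44 of the job is done, leaving 3/44.
After Server 1 leaves the rate is 1/8 per hour; the remaining 3/44 takes 6/11 hours.
Total = 6 + 6/11 = 72/11 hours.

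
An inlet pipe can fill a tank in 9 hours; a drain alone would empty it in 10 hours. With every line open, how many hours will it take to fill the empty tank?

Net rate = 1/9 − 1/10 = (10 − 9)/90 = 1/90 per hour.
Filling time = 1 ÷ (1/90) = 90 hours.

90 hours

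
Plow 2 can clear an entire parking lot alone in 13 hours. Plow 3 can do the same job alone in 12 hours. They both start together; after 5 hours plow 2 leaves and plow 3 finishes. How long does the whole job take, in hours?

In the first 5 hours the combined rate is 25/156, so 125/156 of the job is done, leaving 31/156.
After plow 2 leaves the rate is 1/12 per hour; the remaining 31/156 takes 31/13 hours.
Total = 5 + 31/13 = 96/13 hours.

96/13 hours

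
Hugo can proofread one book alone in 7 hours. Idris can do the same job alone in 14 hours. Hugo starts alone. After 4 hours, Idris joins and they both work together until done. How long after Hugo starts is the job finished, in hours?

In the first 4 hours Hugo alone does 4/7 of the job, leaving 3/7.
Once everyone is working, combined rate: 1/7 + 1/14 = (2 + 1)/14 = 3/14 per hour.
Remaining 3/7 at 3/14 per hour takes 2 hours.
Total from the start = 4 + 2 = 6 hours.

6 hours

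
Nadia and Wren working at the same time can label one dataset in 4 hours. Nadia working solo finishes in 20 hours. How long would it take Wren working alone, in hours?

5 hours

Combined rate is 1/4 per hour.
Known contribution: 1/20 per hour.
So Wren's rate is 1/4 − 1/20 = 1/5, meaning 5 hours alone.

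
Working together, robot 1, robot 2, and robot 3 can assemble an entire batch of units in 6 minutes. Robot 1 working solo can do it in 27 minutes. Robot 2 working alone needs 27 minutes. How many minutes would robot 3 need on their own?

54/5 minutes

Combined rate is 1/6 per minute.
Known contribution: 1/27 + 1/27 = (1 + 1)/27 = 2/27 per minute.
So robot 3's rate is 1/6 − 2/27 = 5/54, meaning 54/5 minutes alone.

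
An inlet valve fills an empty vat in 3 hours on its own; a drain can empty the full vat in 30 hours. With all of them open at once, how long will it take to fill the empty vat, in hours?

Net rate = 1/3 − 1/30 = (10 − 1)/30 = 9/30 = 3/10 per hour.
Filling time = 1 ÷ (3/10) = 10/3 hours.

10/3 hours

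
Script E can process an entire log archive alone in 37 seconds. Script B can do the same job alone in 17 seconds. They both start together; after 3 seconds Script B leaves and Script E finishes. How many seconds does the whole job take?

518/17 seconds

In the first 3 seconds the combined rate is 54/629, so 162/629 of the job is done, leaving 467/629.
After Script B leaves the rate is 1/37 per second; the remaining 467/629 takes 467/17 seconds.
Total = 3 + 467/17 = 518/17 seconds.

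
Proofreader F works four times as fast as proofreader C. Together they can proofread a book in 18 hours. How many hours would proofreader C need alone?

Let proofreader C's rate be r; then proofreader F's rate is 4r, so together (4 + 1)r = 5r = 1/18.
Thus r = 1/90 per hour.
Proofreader C alone: 90 hours; proofreader F alone: 45/2 hours.

90 hours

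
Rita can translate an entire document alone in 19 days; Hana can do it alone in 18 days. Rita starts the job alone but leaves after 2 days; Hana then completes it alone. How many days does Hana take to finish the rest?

306/19 days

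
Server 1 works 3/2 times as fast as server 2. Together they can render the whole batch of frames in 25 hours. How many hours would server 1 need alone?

125/3 hours

Let server 2's rate be r; then server 1's rate is (3/2)r, so together (3/2 + 1)r = (5/2)r = 1/25.
Thus r = 2/125 per hour.
Server 2 alone: 125/2 hours; server 1 alone: 125/3 hours.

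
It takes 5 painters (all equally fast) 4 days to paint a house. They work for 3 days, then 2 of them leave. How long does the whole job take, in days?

14/3 days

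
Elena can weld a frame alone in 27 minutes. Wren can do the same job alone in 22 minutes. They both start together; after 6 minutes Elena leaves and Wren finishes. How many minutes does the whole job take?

154/9 minutes

In the first 6 minutes the combined rate is 49/594, so 49/99 of the job is done, leaving 50/99.
After Elena leaves the rate is 1/22 per minute; the remaining 50/99 takes 100/9 minutes.
Total = 6 + 100/9 = 154/9 minutes.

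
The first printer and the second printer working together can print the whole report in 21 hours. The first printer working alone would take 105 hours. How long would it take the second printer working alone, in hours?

105/4 hours

Combined rate is 1/21 per hour.
Known contribution: 1/105 per hour.
So the second printer's rate is 1/21 − 1/105 = 4/105, meaning 105/4 hours alone.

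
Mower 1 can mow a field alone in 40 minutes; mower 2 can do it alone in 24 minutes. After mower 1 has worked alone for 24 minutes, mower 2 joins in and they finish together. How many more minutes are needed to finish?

6 minutes

In 24 minutes mower 1 does 24/40 = 3/5 of the job, leaving 2/5.
Mower 1 and mower 2 together work at 1/15 per minute, so finishing takes 2/5 ÷ 1/15 = 6 minutes.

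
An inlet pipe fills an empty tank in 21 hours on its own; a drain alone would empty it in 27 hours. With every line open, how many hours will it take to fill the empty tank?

189/2 hours

Net rate = 1/21 − 1/27 = (9 − 7)/189 = 2/189 per hour.
Filling time = 1 ÷ (2/189) = 189/2 hours.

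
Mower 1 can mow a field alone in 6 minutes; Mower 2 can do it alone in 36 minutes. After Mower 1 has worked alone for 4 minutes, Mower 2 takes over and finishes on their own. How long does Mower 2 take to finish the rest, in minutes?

In 4 minutes Mower 1 does 4/6 = 2/3 of the job, leaving 1/3.
Mower 2 works at 1/36 per minute, so finishing takes 1/3 ÷ 1/36 = 12 minutes.

12 minutes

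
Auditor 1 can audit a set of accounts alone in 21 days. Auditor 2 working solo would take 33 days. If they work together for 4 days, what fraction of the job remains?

Combined rate: 1/21 + 1/33 = (11 + 7)/231 = 18/231 = 6/77 per day.
In 4 days they complete 4·6/77 = 24/77 of the job.
So 53/77 remains.

53/77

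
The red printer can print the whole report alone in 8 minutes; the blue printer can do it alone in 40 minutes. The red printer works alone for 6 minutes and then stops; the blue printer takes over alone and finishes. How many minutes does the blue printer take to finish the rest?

10 minutes

In 6 minutes the red printer does 6/8 = 3/4 of the job, leaving 1/4.
The blue printer works at 1/40 per minute, so finishing takes 1/4 ÷ 1/40 = 10 minutes.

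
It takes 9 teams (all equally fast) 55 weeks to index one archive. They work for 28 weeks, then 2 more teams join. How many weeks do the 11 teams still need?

243/11 weeks

One team does 1/495 of the job per week.
After 28 weeks with 9 teams, 28/55 is done (27/55 left).
With 11 teams the rate is 11/495 = 1/45, so the rest takes 27/55 ÷ 1/45 = 243/11 weeks.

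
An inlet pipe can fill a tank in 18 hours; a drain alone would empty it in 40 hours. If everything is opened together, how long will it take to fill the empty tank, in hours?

Net rate = 1/18 − 1/40 = (20 − 9)/360 = 11/360 per hour.
Filling time = 1 ÷ (11/360) = 360/11 hours.

360/11 hours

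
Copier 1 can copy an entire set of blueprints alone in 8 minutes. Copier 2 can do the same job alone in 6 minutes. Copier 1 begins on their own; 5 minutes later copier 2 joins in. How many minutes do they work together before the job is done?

9/7 minutes

In the first 5 minutes copier 1 alone does 5/8 of the job, leaving 3/8.
Once everyone is working, combined rate: 1/8 + 1/6 = (3 + 4)/24 = 7/24 per minute.
Remaining 3/8 at 7/24 per minute takes 9/7 minutes.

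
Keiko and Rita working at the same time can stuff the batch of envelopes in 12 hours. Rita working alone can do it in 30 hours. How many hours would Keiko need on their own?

Combined rate is 1/12 per hour.
Known contribution: 1/30 per hour.
So Keiko's rate is 1/12 − 1/30 = 1/20, meaning 20 hours alone.

20 hours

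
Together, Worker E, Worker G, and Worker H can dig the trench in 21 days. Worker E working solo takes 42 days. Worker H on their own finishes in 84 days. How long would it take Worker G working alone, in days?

84 days

Combined rate is 1/21 per day.
Known contribution: 1/42 + 1/84 = (2 + 1)/84 = 3/84 = 1/28 per day.
So Worker G's rate is 1/21 − 1/28 = 1/84, meaning 84 days alone.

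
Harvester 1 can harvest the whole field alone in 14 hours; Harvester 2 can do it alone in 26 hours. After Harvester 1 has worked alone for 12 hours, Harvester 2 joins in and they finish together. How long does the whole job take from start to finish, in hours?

133/10 hours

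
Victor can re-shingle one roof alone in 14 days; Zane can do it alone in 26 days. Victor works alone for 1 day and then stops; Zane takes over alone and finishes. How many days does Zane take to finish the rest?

169/7 days

In 1 day Victor does 1/14 of the job, leaving 13/14.
Zane works at 1/26 per day, so finishing takes 13/14 ÷ 1/26 = 169/7 days.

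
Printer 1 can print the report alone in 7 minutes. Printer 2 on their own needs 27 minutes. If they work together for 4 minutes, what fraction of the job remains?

53/189

Combined rate: 1/7 + 1/27 = (27 + 7)/189 = 34/189 per minute.
In 4 minutes they complete 4·34/189 = 136/189 of the job.
So 53/189 remains.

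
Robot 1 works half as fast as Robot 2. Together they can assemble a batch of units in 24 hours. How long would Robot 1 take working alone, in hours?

Let Robot 2's rate be r; then Robot 1's rate is (1/2)r, so together (1/2 + 1)r = (3/2)r = 1/24.
Thus r = 1/36 per hour.
Robot 2 alone: 36 hours; Robot 1 alone: 72 hours.

72 hours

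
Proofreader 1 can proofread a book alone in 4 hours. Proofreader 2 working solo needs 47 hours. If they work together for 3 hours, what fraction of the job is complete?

Combined rate: 1/4 + 1/47 = (47 + 4)/188 = 51/188 per hour.
In 3 hours they complete 3·51/188 = 153/188 of the job.

153/188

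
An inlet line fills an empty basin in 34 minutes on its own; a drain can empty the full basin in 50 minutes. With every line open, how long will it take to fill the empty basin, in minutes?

Net rate = 1/34 − 1/50 = (25 − 17)/850 = 8/850 = 4/425 per minute.
Filling time = 1 ÷ (4/425) = 425/4 minutes.

425/4 minutes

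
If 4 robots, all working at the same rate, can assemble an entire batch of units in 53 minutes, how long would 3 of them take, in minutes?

212/3 minutes

Total work is 4·53 = 212 robot-minutes.
With 3 robots: 212/3 minutes.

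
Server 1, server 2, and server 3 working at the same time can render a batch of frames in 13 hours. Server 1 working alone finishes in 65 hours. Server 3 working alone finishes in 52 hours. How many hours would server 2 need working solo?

260/11 hours

Combined rate is 1/13 per hour.
Known contribution: 1/65 + 1/52 = (4 + 5)/260 = 9/260 per hour.
So server 2's rate is 1/13 − 9/260 = 11/260, meaning 260/11 hours alone.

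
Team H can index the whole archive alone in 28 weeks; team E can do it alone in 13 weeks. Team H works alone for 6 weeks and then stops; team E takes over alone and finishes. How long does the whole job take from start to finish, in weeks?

227/14 weeks

In 6 weeks team H does 6/28 = 3/14 of the job, leaving 11/14.
Team E works at 1/13 per week, so finishing takes 11/14 ÷ 1/13 = 143/14 weeks.
Total time = 6 + 143/14 = 227/14 weeks.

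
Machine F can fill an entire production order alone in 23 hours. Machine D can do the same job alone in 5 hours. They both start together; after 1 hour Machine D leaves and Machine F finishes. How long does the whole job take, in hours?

In the first 1 hour the combined rate is 28/115, so 28/115 of the job is done, leaving 87/115.
After Machine D leaves the rate is 1/23 per hour; the remaining 87/115 takes 87/5 hours.
Total = 1 + 87/5 = 92/5 hours.

92/5 hours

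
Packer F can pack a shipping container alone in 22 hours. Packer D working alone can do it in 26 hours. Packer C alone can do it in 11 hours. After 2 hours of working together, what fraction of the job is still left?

93/143

Combined rate: 1/22 + 1/26 + 1/11 = (13 + 11 + 26)/286 = 50/286 = 25/143 per hour.
In 2 hours they complete 2·25/143 = 50/143 of the job.
So 93/143 remains.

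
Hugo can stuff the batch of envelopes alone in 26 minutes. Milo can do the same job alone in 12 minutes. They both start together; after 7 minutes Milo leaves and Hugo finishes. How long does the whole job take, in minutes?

In the first 7 minutes the combined rate is 19/156, so 133/156 of the job is done, leaving 23/156.
After Milo leaves the rate is 1/26 per minute; the remaining 23/156 takes 23/6 minutes.
Total = 7 + 23/6 = 65/6 minutes.

65/6 minutes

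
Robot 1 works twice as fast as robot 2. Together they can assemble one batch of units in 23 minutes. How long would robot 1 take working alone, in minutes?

Let robot 2's rate be r; then robot 1's rate is 2r, so together (2 + 1)r = 3r = 1/23.
Thus r = 1/69 per minute.
Robot 2 alone: 69 minutes; robot 1 alone: 69/2 minutes.

69/2 minutes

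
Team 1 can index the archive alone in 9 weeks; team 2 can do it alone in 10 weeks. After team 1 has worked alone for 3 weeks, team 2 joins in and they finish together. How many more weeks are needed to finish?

60/19 weeks

In 3 weeks team 1 does 3/9 = 1/3 of the job, leaving 2/3.
Team 1 and team 2 together work at 19/90 per week, so finishing takes 2/3 ÷ 19/90 = 60/19 weeks.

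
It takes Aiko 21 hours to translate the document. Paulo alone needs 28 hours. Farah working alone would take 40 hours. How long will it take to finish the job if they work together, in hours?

120/13 hours

Combined rate: 1/21 + 1/28 + 1/40 = (40 + 30 + 21)/840 = 91/840 = 13/120 per hour.
Time = 1 ÷ (13/120) = 120/13 hours.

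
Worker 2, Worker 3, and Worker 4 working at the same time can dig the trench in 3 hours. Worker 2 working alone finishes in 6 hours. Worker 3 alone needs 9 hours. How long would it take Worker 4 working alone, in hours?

Combined rate is 1/3 per hour.
Known contribution: 1/6 + 1/9 = (3 + 2)/18 = 5/18 per hour.
So Worker 4's rate is 1/3 − 5/18 = 1/18, meaning 18 hours alone.

18 hours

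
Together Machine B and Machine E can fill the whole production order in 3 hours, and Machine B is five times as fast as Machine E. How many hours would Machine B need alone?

Let Machine E's rate be r; then Machine B's rate is 5r, so together (5 + 1)r = 6r = 1/3.
Thus r = 1/18 per hour.
Machine E alone: 18 hours; Machine B alone: 18/5 hours.

18/5 hours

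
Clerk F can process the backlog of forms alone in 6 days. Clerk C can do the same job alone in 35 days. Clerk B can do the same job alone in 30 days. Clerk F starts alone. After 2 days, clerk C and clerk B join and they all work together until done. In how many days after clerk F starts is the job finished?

In the first 2 days clerk F alone does 2/6 = 1/3 of the job, leaving 2/3.
Once everyone is working, combined rate: 1/6 + 1/35 + 1/30 = (35 + 6 + 7)/210 = 48/210 = 8/35 per day.
Remaining 2/3 at 8/35 per day takes 35/12 days.
Total from the start = 2 + 35/12 = 59/12 days.

59/12 days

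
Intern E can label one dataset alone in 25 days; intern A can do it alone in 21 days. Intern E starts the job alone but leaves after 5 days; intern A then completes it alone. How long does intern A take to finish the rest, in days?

84/5 days

In 5 days intern E does 5/25 = 1/5 of the job, leaving 4/5.
Intern A works at 1/21 per day, so finishing takes 4/5 ÷ 1/21 = 84/5 days.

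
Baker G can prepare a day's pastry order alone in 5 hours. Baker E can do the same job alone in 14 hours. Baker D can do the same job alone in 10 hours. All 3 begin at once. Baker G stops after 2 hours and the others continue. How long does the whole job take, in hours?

7/2 hours

In the first 2 hours the combined rate is 13/35, so 26/35 of the job is done, leaving 9/35.
After Baker G leaves the rate is 6/35 per hour; the remaining 9/35 takes 3/2 hours.
Total = 2 + 3/2 = 7/2 hours.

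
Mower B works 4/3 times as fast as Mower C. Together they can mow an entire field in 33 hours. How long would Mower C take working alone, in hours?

77 hours

Let Mower C's rate be r; then Mower B's rate is (4/3)r, so together (4/3 + 1)r = (7/3)r = 1/33.
Thus r = 1/77 per hour.
Mower C alone: 77 hours; Mower B alone: 231/4 hours.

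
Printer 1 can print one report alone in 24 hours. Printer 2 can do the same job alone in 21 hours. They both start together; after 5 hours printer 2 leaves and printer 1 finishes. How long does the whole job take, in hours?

128/7 hours

In the first 5 hours the combined rate is 5/56, so 25/56 of the job is done, leaving 31/56.
After printer 2 leaves the rate is 1/24 per hour; the remaining 31/56 takes 93/7 hours.
Total = 5 + 93/7 = 128/7 hours.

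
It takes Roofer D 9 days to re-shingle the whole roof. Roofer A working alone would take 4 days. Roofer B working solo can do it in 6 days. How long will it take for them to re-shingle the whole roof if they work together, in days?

Combined rate: 1/9 + 1/4 + 1/6 = (4 + 9 + 6)/36 = 19/36 per day.
Time = 1 ÷ (19/36) = 36/19 days.

36/19 days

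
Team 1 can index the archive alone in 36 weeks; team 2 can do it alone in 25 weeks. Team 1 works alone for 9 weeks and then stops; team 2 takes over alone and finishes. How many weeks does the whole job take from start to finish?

111/4 weeks

In 9 weeks team 1 does 9/36 = 1/4 of the job, leaving 3/4.
Team 2 works at 1/25 per week, so finishing takes 3/4 ÷ 1/25 = 75/4 weeks.
Total time = 9 + 75/4 = 111/4 weeks.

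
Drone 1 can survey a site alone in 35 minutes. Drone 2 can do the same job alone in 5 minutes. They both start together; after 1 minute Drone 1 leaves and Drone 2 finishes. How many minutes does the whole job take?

In the first 1 minute the combined rate is 8/35, so 8/35 of the job is done, leaving 27/35.
After Drone 1 leaves the rate is 1/5 per minute; the remaining 27/35 takes 27/7 minutes.
Total = 1 + 27/7 = 34/7 minutes.

34/7 minutes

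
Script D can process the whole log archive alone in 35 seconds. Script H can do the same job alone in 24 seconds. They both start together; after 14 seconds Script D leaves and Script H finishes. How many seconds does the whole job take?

72/5 seconds

In the first 14 seconds the combined rate is 59/840, so 59/60 of the job is done, leaving 1/60.
After Script D leaves the rate is 1/24 per second; the remaining 1/60 takes 2/5 seconds.
Total = 14 + 2/5 = 72/5 seconds.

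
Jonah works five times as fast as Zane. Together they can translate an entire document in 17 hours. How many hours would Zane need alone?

102 hours

Let Zane's rate be r; then Jonah's rate is 5r, so together (5 + 1)r = 6r = 1/17.
Thus r = 1/102 per hour.
Zane alone: 102 hours; Jonah alone: 102/5 hours.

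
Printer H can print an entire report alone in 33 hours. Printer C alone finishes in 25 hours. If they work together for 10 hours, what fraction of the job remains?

49/165

Combined rate: 1/33 + 1/25 = (25 + 33)/825 = 58/825 per hour.
In 10 hours they complete 10·58/825 = 116/165 of the job.
So 49/165 remains.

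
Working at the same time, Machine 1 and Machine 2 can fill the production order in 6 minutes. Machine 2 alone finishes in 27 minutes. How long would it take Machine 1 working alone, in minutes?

54/7 minutes

Combined rate is 1/6 per minute.
Known contribution: 1/27 per minute.
So Machine 1's rate is 1/6 − 1/27 = 7/54, meaning 54/7 minutes alone.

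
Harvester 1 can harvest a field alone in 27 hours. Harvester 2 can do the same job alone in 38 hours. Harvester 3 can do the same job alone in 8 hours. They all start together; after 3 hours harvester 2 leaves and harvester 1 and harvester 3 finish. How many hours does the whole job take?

In the first 3 hours the combined rate is 773/4104, so 773/1368 of the job is done, leaving 595/1368.
After harvester 2 leaves the rate is 35/216 per hour; the remaining 595/1368 takes 51/19 hours.
Total = 3 + 51/19 = 108/19 hours.

108/19 hours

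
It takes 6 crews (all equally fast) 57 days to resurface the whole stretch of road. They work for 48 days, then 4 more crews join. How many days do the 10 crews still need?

27/5 days

One crew does 1/342 of the job per day.
After 48 days with 6 crews, 16/19 is done (3/19 left).
With 10 crews the rate is 10/342 = 5/171, so the rest takes 3/19 ÷ 5/171 = 27/5 days.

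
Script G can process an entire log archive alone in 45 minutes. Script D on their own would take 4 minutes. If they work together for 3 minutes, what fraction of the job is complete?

49/60

Combined rate: 1/45 + 1/4 = (4 + 45)/180 = 49/180 per minute.
In 3 minutes they complete 3·49/180 = 49/60 of the job.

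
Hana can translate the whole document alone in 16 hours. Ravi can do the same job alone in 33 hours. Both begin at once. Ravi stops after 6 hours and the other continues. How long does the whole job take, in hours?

144/11 hours

In the first 6 hours the combined rate is 49/528, so 49/88 of the job is done, leaving 39/88.
After Ravi leaves the rate is 1/16 per hour; the remaining 39/88 takes 78/11 hours.
Total = 6 + 78/11 = 144/11 hours.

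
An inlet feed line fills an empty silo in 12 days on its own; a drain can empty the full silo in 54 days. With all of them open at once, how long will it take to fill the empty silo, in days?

108/7 days

Net rate = 1/12 − 1/54 = (9 − 2)/108 = 7/108 per day.
Filling time = 1 ÷ (7/108) = 108/7 days.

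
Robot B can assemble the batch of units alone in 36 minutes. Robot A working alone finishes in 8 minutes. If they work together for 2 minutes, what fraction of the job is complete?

11/36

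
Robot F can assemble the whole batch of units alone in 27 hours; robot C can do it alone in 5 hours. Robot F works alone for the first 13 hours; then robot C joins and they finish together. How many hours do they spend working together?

35/16 hours

In 13 hours robot F does 13/27 of the job, leaving 14/27.
Robot F and robot C together work at 32/135 per hour, so finishing takes 14/27 ÷ 32/135 = 35/16 hours.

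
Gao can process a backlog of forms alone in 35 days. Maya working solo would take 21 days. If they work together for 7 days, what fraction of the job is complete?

Combined rate: 1/35 + 1/21 = (3 + 5)/105 = 8/105 per day.
In 7 days they complete 7·8/105 = 8/15 of the job.

8/15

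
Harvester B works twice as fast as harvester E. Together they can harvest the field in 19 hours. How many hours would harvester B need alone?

57/2 hours

Let harvester E's rate be r; then harvester B's rate is 2r, so together (2 + 1)r = 3r = 1/19.
Thus r = 1/57 per hour.
Harvester E alone: 57 hours; harvester B alone: 57/2 hours.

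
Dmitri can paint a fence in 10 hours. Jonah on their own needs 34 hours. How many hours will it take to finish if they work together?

85/11 hours

Combined rate: 1/10 + 1/34 = (17 + 5)/170 = 22/170 = 11/85 per hour.
Time = 1 ÷ (11/85) = 85/11 hours.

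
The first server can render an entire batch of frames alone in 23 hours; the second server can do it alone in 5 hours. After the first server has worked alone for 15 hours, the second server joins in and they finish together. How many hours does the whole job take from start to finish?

115/7 hours

In 15 hours the first server does 15/23 of the job, leaving 8/23.
The first server and the second server together work at 28/115 per hour, so finishing takes 8/23 ÷ 28/115 = 10/7 hours.
Total time = 15 + 10/7 = 115/7 hours.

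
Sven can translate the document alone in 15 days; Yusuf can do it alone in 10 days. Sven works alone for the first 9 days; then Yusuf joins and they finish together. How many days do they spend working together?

In 9 days Sven does 9/15 = 3/5 of the job, leaving 2/5.
Sven and Yusuf together work at 1/6 per day, so finishing takes 2/5 ÷ 1/6 = 12/5 days.

12/5 days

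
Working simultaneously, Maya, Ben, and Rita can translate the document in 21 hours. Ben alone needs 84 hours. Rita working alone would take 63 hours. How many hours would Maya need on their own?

Combined rate is 1/21 per hour.
Known contribution: 1/84 + 1/63 = (3 + 4)/252 = 7/252 = 1/36 per hour.
So Maya's rate is 1/21 − 1/36 = 5/252, meaning 252/5 hours alone.

252/5 hours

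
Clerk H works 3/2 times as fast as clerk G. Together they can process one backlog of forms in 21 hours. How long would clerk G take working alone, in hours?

Let clerk G's rate be r; then clerk H's rate is (3/2)r, so together (3/2 + 1)r = (5/2)r = 1/21.
Thus r = 2/105 per hour.
Clerk G alone: 105/2 hours; clerk H alone: 35 hours.

105/2 hours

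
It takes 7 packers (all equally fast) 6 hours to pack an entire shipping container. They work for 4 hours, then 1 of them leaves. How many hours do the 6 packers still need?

One packer does 1/42 of the job per hour.
After 4 hours with 7 packers, 2/3 is done (1/3 left).
With 6 packers the rate is 6/42 = 1/7, so the rest takes 1/3 ÷ 1/7 = 7/3 hours.

7/3 hours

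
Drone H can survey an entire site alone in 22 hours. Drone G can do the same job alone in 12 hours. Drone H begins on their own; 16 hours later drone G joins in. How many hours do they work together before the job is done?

36/17 hours

In the first 16 hours drone H alone does 16/22 = 8/11 of the job, leaving 3/11.
Once everyone is working, combined rate: 1/22 + 1/12 = (6 + 11)/132 = 17/132 per hour.
Remaining 3/11 at 17/132 per hour takes 36/17 hours.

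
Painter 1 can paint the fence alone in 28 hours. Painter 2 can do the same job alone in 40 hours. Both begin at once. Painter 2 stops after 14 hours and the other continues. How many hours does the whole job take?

In the first 14 hours the combined rate is 17/280, so 17/20 of the job is done, leaving 3/20.
After painter 2 leaves the rate is 1/28 per hour; the remaining 3/20 takes 21/5 hours.
Total = 14 + 21/5 = 91/5 hours.

91/5 hours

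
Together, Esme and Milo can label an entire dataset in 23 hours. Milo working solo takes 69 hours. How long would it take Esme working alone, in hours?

69/2 hours

Combined rate is 1/23 per hour.
Known contribution: 1/69 per hour.
So Esme's rate is 1/23 − 1/69 = 2/69, meaning 69/2 hours alone.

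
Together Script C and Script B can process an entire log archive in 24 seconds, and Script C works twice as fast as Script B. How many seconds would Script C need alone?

36 seconds

Let Script B's rate be r; then Script C's rate is 2r, so together (2 + 1)r = 3r = 1/24.
Thus r = 1/72 per second.
Script B alone: 72 seconds; Script C alone: 36 seconds.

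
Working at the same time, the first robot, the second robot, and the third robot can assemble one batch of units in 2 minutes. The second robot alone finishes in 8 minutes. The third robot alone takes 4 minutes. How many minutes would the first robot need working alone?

Combined rate is 1/2 per minute.
Known contribution: 1/8 + 1/4 = (1 + 2)/8 = 3/8 per minute.
So the first robot's rate is 1/2 − 3/8 = 1/8, meaning 8 minutes alone.

8 minutes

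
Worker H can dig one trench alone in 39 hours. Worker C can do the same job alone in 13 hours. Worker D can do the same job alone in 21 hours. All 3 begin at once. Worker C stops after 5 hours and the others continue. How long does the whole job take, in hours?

42/5 hours

In the first 5 hours the combined rate is 41/273, so 205/273 of the job is done, leaving 68/273.
After worker C leaves the rate is 20/273 per hour; the remaining 68/273 takes 17/5 hours.
Total = 5 + 17/5 = 42/5 hours.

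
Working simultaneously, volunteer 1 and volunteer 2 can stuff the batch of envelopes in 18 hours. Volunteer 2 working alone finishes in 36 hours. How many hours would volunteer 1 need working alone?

36 hours

Combined rate is 1/18 per hour.
Known contribution: 1/36 per hour.
So volunteer 1's rate is 1/18 − 1/36 = 1/36, meaning 36 hours alone.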